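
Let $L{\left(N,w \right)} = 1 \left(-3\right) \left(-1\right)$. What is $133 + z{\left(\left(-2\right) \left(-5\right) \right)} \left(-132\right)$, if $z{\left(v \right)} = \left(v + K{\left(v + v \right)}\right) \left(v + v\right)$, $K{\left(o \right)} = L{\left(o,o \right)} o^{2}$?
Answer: $-3194267$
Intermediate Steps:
$L{\left(N,w \right)} = 3$ ($L{\left(N,w \right)} = \left(-3\right) \left(-1\right) = 3$)
$K{\left(o \right)} = 3 o^{2}$
$z{\left(v \right)} = 2 v \left(v + 12 v^{2}\right)$ ($z{\left(v \right)} = \left(v + 3 \left(v + v\right)^{2}\right) \left(v + v\right) = \left(v + 3 \left(2 v\right)^{2}\right) 2 v = \left(v + 3 \cdot 4 v^{2}\right) 2 v = \left(v + 12 v^{2}\right) 2 v = 2 v \left(v + 12 v^{2}\right)$)
$133 + z{\left(\left(-2\right) \left(-5\right) \right)} \left(-132\right) = 133 + \left(\left(-2\right) \left(-5\right)\right)^{2} \left(2 + 24 \left(\left(-2\right) \left(-5\right)\right)\right) \left(-132\right) = 133 + 10^{2} \left(2 + 24 \cdot 10\right) \left(-132\right) = 133 + 100 \left(2 + 240\right) \left(-132\right) = 133 + 100 \cdot 242 \left(-132\right) = 133 + 24200 \left(-132\right) = 133 - 3194400 = -3194267$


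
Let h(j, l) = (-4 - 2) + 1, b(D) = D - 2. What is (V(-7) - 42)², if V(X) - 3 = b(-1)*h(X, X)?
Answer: 576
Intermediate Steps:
b(D) = -2 + D
h(j, l) = -5 (h(j, l) = -6 + 1 = -5)
V(X) = 18 (V(X) = 3 + (-2 - 1)*(-5) = 3 - 3*(-5) = 3 + 15 = 18)
(V(-7) - 42)² = (18 - 42)² = (-24)² = 576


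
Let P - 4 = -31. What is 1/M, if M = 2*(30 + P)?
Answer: 1/6 ≈ 0.16667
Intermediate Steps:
P = -27 (P = 4 - 31 = -27)
M = 6 (M = 2*(30 - 27) = 2*3 = 6)
1/M = 1/6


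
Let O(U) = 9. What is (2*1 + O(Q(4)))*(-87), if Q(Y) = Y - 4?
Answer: -957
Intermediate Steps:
Q(Y) = -4 + Y
(2*1 + O(Q(4)))*(-87) = (2*1 + 9)*(-87) = (2 + 9)*(-87) = 11*(-87) = -957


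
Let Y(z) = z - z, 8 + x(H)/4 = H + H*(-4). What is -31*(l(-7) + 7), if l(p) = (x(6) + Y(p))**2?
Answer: -335513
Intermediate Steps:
x(H) = -32 - 12*H (x(H) = -32 + 4*(H + H*(-4)) = -32 + 4*(H - 4*H) = -32 + 4*(-3*H) = -32 - 12*H)
Y(z) = 0
l(p) = 10816 (l(p) = ((-32 - 12*6) + 0)**2 = ((-32 - 72) + 0)**2 = (-104 + 0)**2 = (-104)**2 = 10816)
-31*(l(-7) + 7) = -31*(10816 + 7) = -31*10823 = -335513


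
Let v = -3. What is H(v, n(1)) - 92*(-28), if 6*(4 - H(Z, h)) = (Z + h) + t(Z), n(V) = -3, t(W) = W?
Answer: 5163/2 ≈ 2581.5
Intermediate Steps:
H(Z, h) = 4 - Z/3 - h/6 (H(Z, h) = 4 - ((Z + h) + Z)/6 = 4 - (h + 2*Z)/6 = 4 + (-Z/3 - h/6) = 4 - Z/3 - h/6)
H(v, n(1)) - 92*(-28) = (4 - 1/3*(-3) - 1/6*(-3)) - 92*(-28) = (4 + 1 + 1/2) + 2576 = 11/2 + 2576 = 5163/2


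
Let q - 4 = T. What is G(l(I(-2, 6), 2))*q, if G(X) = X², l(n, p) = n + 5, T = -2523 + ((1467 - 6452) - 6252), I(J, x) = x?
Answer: -1664476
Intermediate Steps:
T = -13760 (T = -2523 + (-4985 - 6252) = -2523 - 11237 = -13760)
l(n, p) = 5 + n
q = -13756 (q = 4 - 13760 = -13756)
G(l(I(-2, 6), 2))*q = (5 + 6)²*(-13756) = 11²*(-13756) = 121*(-13756) = -1664476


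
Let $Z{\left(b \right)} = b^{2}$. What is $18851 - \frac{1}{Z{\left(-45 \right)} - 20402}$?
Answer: $\frac{346424828}{18377} \approx 18851.0$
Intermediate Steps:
$18851 - \frac{1}{Z{\left(-45 \right)} - 20402} = 18851 - \frac{1}{\left(-45\right)^{2} - 20402} = 18851 - \frac{1}{2025 - 20402} = 18851 - \frac{1}{-18377} = 18851 - - \frac{1}{18377} = 18851 + \frac{1}{18377} = \frac{346424828}{18377}$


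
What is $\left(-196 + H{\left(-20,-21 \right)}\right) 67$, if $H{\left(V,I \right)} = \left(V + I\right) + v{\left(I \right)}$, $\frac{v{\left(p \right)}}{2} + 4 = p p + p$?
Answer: $39865$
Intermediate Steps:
$v{\left(p \right)} = -8 + 2 p + 2 p^{2}$ ($v{\left(p \right)} = -8 + 2 \left(p p + p\right) = -8 + 2 \left(p^{2} + p\right) = -8 + 2 \left(p + p^{2}\right) = -8 + \left(2 p + 2 p^{2}\right) = -8 + 2 p + 2 p^{2}$)
$H{\left(V,I \right)} = -8 + V + 2 I^{2} + 3 I$ ($H{\left(V,I \right)} = \left(V + I\right) + \left(-8 + 2 I + 2 I^{2}\right) = \left(I + V\right) + \left(-8 + 2 I + 2 I^{2}\right) = -8 + V + 2 I^{2} + 3 I$)
$\left(-196 + H{\left(-20,-21 \right)}\right) 67 = \left(-196 + \left(-8 - 20 + 2 \left(-21\right)^{2} + 3 \left(-21\right)\right)\right) 67 = \left(-196 - -791\right) 67 = \left(-196 + 791\right) 67 = 595 \cdot 67 = 39865$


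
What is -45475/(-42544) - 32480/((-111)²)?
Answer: -821531645/524184624 ≈ -1.5673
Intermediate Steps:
-45475/(-42544) - 32480/((-111)²) = -45475*(-1/42544) - 32480/12321 = 45475/42544 - 32480*1/12321 = 45475/42544 - 32480/12321 = -821531645/524184624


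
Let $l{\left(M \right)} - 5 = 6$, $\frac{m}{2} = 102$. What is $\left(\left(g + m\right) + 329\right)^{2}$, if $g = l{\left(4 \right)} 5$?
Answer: $345744$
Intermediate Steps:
$m = 204$ ($m = 2 \cdot 102 = 204$)
$l{\left(M \right)} = 11$ ($l{\left(M \right)} = 5 + 6 = 11$)
$g = 55$ ($g = 11 \cdot 5 = 55$)
$\left(\left(g + m\right) + 329\right)^{2} = \left(\left(55 + 204\right) + 329\right)^{2} = \left(259 + 329\right)^{2} = 588^{2} = 345744$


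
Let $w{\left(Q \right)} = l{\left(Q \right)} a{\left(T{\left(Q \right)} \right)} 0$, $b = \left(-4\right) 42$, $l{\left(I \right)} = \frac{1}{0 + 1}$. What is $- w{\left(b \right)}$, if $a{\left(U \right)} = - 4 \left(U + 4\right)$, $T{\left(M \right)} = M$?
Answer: $0$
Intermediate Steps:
$l{\left(I \right)} = 1$ ($l{\left(I \right)} = 1^{-1} = 1$)
$a{\left(U \right)} = -16 - 4 U$ ($a{\left(U \right)} = - 4 \left(4 + U\right) = -16 - 4 U$)
$b = -168$
$w{\left(Q \right)} = 0$ ($w{\left(Q \right)} = 1 \left(-16 - 4 Q\right) 0 = \left(-16 - 4 Q\right) 0 = 0$)
$- w{\left(b \right)} = \left(-1\right) 0 = 0$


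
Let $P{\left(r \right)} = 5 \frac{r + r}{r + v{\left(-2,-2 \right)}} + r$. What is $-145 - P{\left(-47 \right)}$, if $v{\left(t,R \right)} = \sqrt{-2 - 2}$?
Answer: $- \frac{238964}{2213} - \frac{940 i}{2213} \approx -107.98 - 0.42476 i$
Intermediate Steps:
$v{\left(t,R \right)} = 2 i$ ($v{\left(t,R \right)} = \sqrt{-4} = 2 i$)
$P{\left(r \right)} = r + \frac{10 r}{r + 2 i}$ ($P{\left(r \right)} = 5 \frac{r + r}{r + 2 i} + r = 5 \frac{2 r}{r + 2 i} + r = \frac{10 r}{r + 2 i} + r = r + \frac{10 r}{r + 2 i}$)
$-145 - P{\left(-47 \right)} = -145 - - \frac{47 \left(10 - 47 + 2 i\right)}{-47 + 2 i} = -145 - - 47 \frac{-47 - 2 i}{2213} \left(-37 + 2 i\right) = -145 - - \frac{47 \left(-47 - 2 i\right) \left(-37 + 2 i\right)}{2213} = -145 + \frac{47 \left(-47 - 2 i\right) \left(-37 + 2 i\right)}{2213}$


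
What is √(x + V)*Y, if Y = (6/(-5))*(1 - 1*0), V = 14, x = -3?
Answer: -6*√11/5 ≈ -3.9799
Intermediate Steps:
Y = -6/5 (Y = (6*(-⅕))*(1 + 0) = -6/5*1 = -6/5 ≈ -1.2000)
√(x + V)*Y = √(-3 + 14)*(-6/5) = √11*(-6/5) = -6*√11/5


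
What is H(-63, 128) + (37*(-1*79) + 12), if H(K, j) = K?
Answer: -2974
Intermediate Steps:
H(-63, 128) + (37*(-1*79) + 12) = -63 + (37*(-1*79) + 12) = -63 + (37*(-79) + 12) = -63 + (-2923 + 12) = -63 - 2911 = -2974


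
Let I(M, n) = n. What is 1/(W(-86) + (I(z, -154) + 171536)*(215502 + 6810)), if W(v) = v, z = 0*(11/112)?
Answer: 1/38100275098 ≈ 2.6247e-11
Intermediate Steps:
z = 0 (z = 0*(11*(1/112)) = 0*(11/112) = 0)
1/(W(-86) + (I(z, -154) + 171536)*(215502 + 6810)) = 1/(-86 + (-154 + 171536)*(215502 + 6810)) = 1/(-86 + 171382*222312) = 1/(-86 + 38100275184) = 1/38100275098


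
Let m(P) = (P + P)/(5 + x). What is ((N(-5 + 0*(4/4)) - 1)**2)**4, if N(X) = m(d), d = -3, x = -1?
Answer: 390625/256 ≈ 1525.9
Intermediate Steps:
m(P) = P/2 (m(P) = (P + P)/(5 - 1) = (2*P)/4 = (2*P)*(1/4) = P/2)
N(X) = -3/2 (N(X) = (1/2)*(-3) = -3/2)
((N(-5 + 0*(4/4)) - 1)**2)**4 = ((-3/2 - 1)**2)**4 = ((-5/2)**2)**4 = (25/4)**4 = 390625/256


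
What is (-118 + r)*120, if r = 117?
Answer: -120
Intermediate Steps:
(-118 + r)*120 = (-118 + 117)*120 = -1*120 = -120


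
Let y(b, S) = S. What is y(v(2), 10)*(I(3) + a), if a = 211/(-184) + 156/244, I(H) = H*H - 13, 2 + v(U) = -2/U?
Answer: -252955/5612 ≈ -45.074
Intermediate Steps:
v(U) = -2 - 2/U
I(H) = -13 + H² (I(H) = H² - 13 = -13 + H²)
a = -5695/11224 (a = 211*(-1/184) + 156*(1/244) = -211/184 + 39/61 = -5695/11224 ≈ -0.50739)
y(v(2), 10)*(I(3) + a) = 10*((-13 + 3²) - 5695/11224) = 10*((-13 + 9) - 5695/11224) = 10*(-4 - 5695/11224) = 10*(-50591/11224) = -252955/5612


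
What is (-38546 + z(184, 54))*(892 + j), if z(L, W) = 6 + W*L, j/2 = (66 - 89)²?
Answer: -55777800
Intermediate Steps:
j = 1058 (j = 2*(66 - 89)² = 2*(-23)² = 2*529 = 1058)
z(L, W) = 6 + L*W
(-38546 + z(184, 54))*(892 + j) = (-38546 + (6 + 184*54))*(892 + 1058) = (-38546 + (6 + 9936))*1950 = (-38546 + 9942)*1950 = -28604*1950 = -55777800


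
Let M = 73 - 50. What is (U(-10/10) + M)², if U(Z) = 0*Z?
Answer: 529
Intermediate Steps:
U(Z) = 0
M = 23
(U(-10/10) + M)² = (0 + 23)² = 23² = 529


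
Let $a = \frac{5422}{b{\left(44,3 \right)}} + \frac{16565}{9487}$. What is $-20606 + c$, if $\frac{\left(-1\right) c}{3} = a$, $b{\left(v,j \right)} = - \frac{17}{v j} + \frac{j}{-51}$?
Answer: $\frac{263962234291}{3994027} \approx 66089.0$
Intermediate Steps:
$b{\left(v,j \right)} = - \frac{j}{51} - \frac{17}{j v}$ ($b{\left(v,j \right)} = - \frac{17}{j v} + j \left(- \frac{1}{51}\right) = - 17 \frac{1}{j v} - \frac{j}{51} = - \frac{17}{j v} - \frac{j}{51} = - \frac{j}{51} - \frac{17}{j v}$)
$a = - \frac{115421051551}{3994027}$ ($a = \frac{5422}{\left(- \frac{1}{51}\right) 3 - \frac{17}{3 \cdot 44}} + \frac{16565}{9487} = \frac{5422}{- \frac{1}{17} - \frac{17}{3} \cdot \frac{1}{44}} + 16565 \cdot \frac{1}{9487} = \frac{5422}{- \frac{1}{17} - \frac{17}{132}} + \frac{16565}{9487} = \frac{5422}{- \frac{421}{2244}} + \frac{16565}{9487} = 5422 \left(- \frac{2244}{421}\right) + \frac{16565}{9487} = - \frac{12166968}{421} + \frac{16565}{9487} = - \frac{115421051551}{3994027} \approx -28898.0$)
$c = \frac{346263154653}{3994027}$ ($c = \left(-3\right) \left(- \frac{115421051551}{3994027}\right) = \frac{346263154653}{3994027} \approx 86695.0$)
$-20606 + c = -20606 + \frac{346263154653}{3994027} = \frac{263962234291}{3994027}$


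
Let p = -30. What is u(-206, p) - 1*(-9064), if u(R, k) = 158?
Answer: 9222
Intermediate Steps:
u(-206, p) - 1*(-9064) = 158 - 1*(-9064) = 158 + 9064 = 9222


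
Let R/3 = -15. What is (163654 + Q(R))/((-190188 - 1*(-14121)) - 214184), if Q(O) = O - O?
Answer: -163654/390251 ≈ -0.41936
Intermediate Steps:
R = -45 (R = 3*(-15) = -45)
Q(O) = 0
(163654 + Q(R))/((-190188 - 1*(-14121)) - 214184) = (163654 + 0)/((-190188 - 1*(-14121)) - 214184) = 163654/((-190188 + 14121) - 214184) = 163654/(-176067 - 214184) = 163654/(-390251) = 163654*(-1/390251) = -163654/390251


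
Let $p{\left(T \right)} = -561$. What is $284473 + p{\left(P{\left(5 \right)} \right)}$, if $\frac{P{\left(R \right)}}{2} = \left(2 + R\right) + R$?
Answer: $283912$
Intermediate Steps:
$P{\left(R \right)} = 4 + 4 R$ ($P{\left(R \right)} = 2 \left(\left(2 + R\right) + R\right) = 2 \left(2 + 2 R\right) = 4 + 4 R$)
$284473 + p{\left(P{\left(5 \right)} \right)} = 284473 - 561 = 283912$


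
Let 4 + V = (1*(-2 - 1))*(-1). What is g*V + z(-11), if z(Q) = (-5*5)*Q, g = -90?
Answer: 365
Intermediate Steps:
z(Q) = -25*Q
V = -1 (V = -4 + (1*(-2 - 1))*(-1) = -4 + (1*(-3))*(-1) = -4 - 3*(-1) = -4 + 3 = -1)
g*V + z(-11) = -90*(-1) - 25*(-11) = 90 + 275 = 365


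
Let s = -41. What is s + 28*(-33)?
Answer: -965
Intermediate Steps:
s + 28*(-33) = -41 + 28*(-33) = -41 - 924 = -965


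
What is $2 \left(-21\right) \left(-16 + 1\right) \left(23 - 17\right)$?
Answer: $3780$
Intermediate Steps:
$2 \left(-21\right) \left(-16 + 1\right) \left(23 - 17\right) = - 42 \left(\left(-15\right) 6\right) = \left(-42\right) \left(-90\right) = 3780$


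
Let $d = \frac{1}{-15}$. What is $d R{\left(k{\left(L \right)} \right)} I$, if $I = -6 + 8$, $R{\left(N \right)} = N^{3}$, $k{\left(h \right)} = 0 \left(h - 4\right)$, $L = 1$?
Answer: $0$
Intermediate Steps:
$k{\left(h \right)} = 0$ ($k{\left(h \right)} = 0 \left(-4 + h\right) = 0$)
$d = - \frac{1}{15} \approx -0.066667$
$I = 2$
$d R{\left(k{\left(L \right)} \right)} I = - \frac{0^{3}}{15} \cdot 2 = \left(- \frac{1}{15}\right) 0 \cdot 2 = 0 \cdot 2 = 0$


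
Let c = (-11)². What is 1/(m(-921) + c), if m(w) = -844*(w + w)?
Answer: 1/1554769 ≈ 6.4318e-7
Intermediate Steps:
m(w) = -1688*w
c = 121
1/(m(-921) + c) = 1/(-1688*(-921) + 121) = 1/(1554648 + 121) = 1/1554769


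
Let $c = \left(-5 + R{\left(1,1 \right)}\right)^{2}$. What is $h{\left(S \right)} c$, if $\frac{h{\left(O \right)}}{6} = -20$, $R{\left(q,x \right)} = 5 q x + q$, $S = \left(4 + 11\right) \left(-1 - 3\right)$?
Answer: $-120$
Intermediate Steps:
$S = -60$ ($S = 15 \left(-4\right) = -60$)
$R{\left(q,x \right)} = q + 5 q x$ ($R{\left(q,x \right)} = 5 q x + q = q + 5 q x$)
$h{\left(O \right)} = -120$ ($h{\left(O \right)} = 6 \left(-20\right) = -120$)
$c = 1$ ($c = \left(-5 + 1 \left(1 + 5 \cdot 1\right)\right)^{2} = \left(-5 + 1 \left(1 + 5\right)\right)^{2} = \left(-5 + 1 \cdot 6\right)^{2} = \left(-5 + 6\right)^{2} = 1^{2} = 1$)
$h{\left(S \right)} c = \left(-120\right) 1 = -120$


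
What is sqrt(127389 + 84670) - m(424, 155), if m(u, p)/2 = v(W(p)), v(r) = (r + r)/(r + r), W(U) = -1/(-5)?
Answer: -2 + sqrt(212059) ≈ 458.50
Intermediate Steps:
W(U) = 1/5 (W(U) = -1*(-1/5) = 1/5)
v(r) = 1 (v(r) = (2*r)/((2*r)) = (2*r)*(1/(2*r)) = 1)
m(u, p) = 2 (m(u, p) = 2*1 = 2)
sqrt(127389 + 84670) - m(424, 155) = sqrt(127389 + 84670) - 1*2 = sqrt(212059) - 2 = -2 + sqrt(212059)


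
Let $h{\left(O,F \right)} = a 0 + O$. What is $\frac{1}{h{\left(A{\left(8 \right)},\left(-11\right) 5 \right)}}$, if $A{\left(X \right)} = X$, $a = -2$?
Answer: $\frac{1}{8} \approx 0.125$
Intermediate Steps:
$h{\left(O,F \right)} = O$ ($h{\left(O,F \right)} = \left(-2\right) 0 + O = 0 + O = O$)
$\frac{1}{h{\left(A{\left(8 \right)},\left(-11\right) 5 \right)}} = \frac{1}{8}$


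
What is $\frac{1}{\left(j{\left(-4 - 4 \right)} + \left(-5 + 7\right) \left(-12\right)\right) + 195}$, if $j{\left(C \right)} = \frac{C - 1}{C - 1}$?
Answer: $\frac{1}{172} \approx 0.005814$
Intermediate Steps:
$j{\left(C \right)} = 1$ ($j{\left(C \right)} = \frac{-1 + C}{-1 + C} = 1$)
$\frac{1}{\left(j{\left(-4 - 4 \right)} + \left(-5 + 7\right) \left(-12\right)\right) + 195} = \frac{1}{\left(1 + \left(-5 + 7\right) \left(-12\right)\right) + 195} = \frac{1}{\left(1 + 2 \left(-12\right)\right) + 195} = \frac{1}{\left(1 - 24\right) + 195} = \frac{1}{-23 + 195} = \frac{1}{172}$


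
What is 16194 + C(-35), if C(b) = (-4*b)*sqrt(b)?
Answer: 16194 + 140*I*sqrt(35) ≈ 16194.0 + 828.25*I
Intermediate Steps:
C(b) = -4*b**(3/2)
16194 + C(-35) = 16194 - (-140)*I*sqrt(35) = 16194 + 140*I*sqrt(35)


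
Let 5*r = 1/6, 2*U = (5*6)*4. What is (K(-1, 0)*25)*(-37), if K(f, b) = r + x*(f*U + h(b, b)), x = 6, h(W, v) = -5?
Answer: 2164315/6 ≈ 3.6072e+5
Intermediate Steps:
U = 60 (U = ((5*6)*4)/2 = (30*4)/2 = (½)*120 = 60)
r = 1/30 (r = (⅕)/6 = (⅕)*(⅙) = 1/30 ≈ 0.033333)
K(f, b) = -899/30 + 360*f (K(f, b) = 1/30 + 6*(f*60 - 5) = 1/30 + 6*(60*f - 5) = 1/30 + 6*(-5 + 60*f) = 1/30 + (-30 + 360*f) = -899/30 + 360*f)
(K(-1, 0)*25)*(-37) = ((-899/30 + 360*(-1))*25)*(-37) = ((-899/30 - 360)*25)*(-37) = -11699/30*25*(-37) = -58495/6*(-37) = 2164315/6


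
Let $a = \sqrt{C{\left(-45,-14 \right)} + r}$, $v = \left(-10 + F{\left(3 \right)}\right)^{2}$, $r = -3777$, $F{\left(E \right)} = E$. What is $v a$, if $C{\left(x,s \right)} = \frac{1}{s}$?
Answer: $\frac{7 i \sqrt{740306}}{2} \approx 3011.4 i$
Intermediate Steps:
$v = 49$ ($v = \left(-10 + 3\right)^{2} = \left(-7\right)^{2} = 49$)
$a = \frac{i \sqrt{740306}}{14}$ ($a = \sqrt{\frac{1}{-14} - 3777} = \sqrt{- \frac{1}{14} - 3777} = \sqrt{- \frac{52879}{14}} = \frac{i \sqrt{740306}}{14} \approx 61.458 i$)
$v a = 49 \frac{i \sqrt{740306}}{14} = \frac{7 i \sqrt{740306}}{2}$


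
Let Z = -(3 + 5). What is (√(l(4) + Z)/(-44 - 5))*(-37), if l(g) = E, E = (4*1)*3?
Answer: 74/49 ≈ 1.5102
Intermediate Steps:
E = 12 (E = 4*3 = 12)
l(g) = 12
Z = -8 (Z = -1*8 = -8)
(√(l(4) + Z)/(-44 - 5))*(-37) = (√(12 - 8)/(-44 - 5))*(-37) = (√4/(-49))*(-37) = -1/49*2*(-37) = -2/49*(-37) = 74/49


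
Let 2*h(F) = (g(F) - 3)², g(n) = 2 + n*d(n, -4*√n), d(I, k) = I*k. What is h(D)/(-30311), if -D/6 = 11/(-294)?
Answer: -285052065/17124214544878 - 484*√11/509436977 ≈ -1.9797e-5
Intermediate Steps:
D = 11/49 (D = -66/(-294) = -66*(-1)/294 = -6*(-11/294) = 11/49 ≈ 0.22449)
g(n) = 2 - 4*n^(5/2) (g(n) = 2 + n*(n*(-4*√n)) = 2 + n*(-4*n^(3/2)) = 2 - 4*n^(5/2))
h(F) = (-1 - 4*F^(5/2))²/2 (h(F) = ((2 - 4*F^(5/2)) - 3)²/2 = (-1 - 4*F^(5/2))²/2)
h(D)/(-30311) = ((1 + 4*(11/49)^(5/2))²/2)/(-30311) = ((1 + 4*(121*√11/16807))²/2)*(-1/30311) = ((1 + 484*√11/16807)²/2)*(-1/30311) = -(1 + 484*√11/16807)²/60622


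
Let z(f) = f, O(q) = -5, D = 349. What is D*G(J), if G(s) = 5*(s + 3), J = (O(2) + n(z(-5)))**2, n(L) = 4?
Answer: 6980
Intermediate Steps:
J = 1 (J = (-5 + 4)**2 = (-1)**2 = 1)
G(s) = 15 + 5*s (G(s) = 5*(3 + s) = 15 + 5*s)
D*G(J) = 349*(15 + 5*1) = 349*(15 + 5) = 349*20 = 6980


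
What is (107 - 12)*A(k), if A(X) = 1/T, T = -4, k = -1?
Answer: -95/4 ≈ -23.750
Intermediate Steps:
A(X) = -¼ (A(X) = 1/(-4) = -¼)
(107 - 12)*A(k) = (107 - 12)*(-¼) = 95*(-¼) = -95/4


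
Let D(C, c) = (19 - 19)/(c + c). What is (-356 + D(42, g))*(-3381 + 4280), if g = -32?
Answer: -320044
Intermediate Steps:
D(C, c) = 0 (D(C, c) = 0/((2*c)) = 0*(1/(2*c)) = 0)
(-356 + D(42, g))*(-3381 + 4280) = (-356 + 0)*(-3381 + 4280) = -356*899 = -320044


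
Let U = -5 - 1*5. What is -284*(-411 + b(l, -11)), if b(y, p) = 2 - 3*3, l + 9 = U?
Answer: 118712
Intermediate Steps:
U = -10 (U = -5 - 5 = -10)
l = -19 (l = -9 - 10 = -19)
b(y, p) = -7 (b(y, p) = 2 - 9 = -7)
-284*(-411 + b(l, -11)) = -284*(-411 - 7) = -284*(-418) = 118712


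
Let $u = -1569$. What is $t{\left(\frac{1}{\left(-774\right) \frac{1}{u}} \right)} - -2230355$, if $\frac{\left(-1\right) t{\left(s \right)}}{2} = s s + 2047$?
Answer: $\frac{74094145073}{33282} \approx 2.2263 \cdot 10^{6}$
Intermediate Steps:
$t{\left(s \right)} = -4094 - 2 s^{2}$ ($t{\left(s \right)} = - 2 \left(s s + 2047\right) = - 2 \left(s^{2} + 2047\right) = - 2 \left(2047 + s^{2}\right) = -4094 - 2 s^{2}$)
$t{\left(\frac{1}{\left(-774\right) \frac{1}{u}} \right)} - -2230355 = \left(-4094 - 2 \left(\frac{1}{\left(-774\right) \frac{1}{-1569}}\right)^{2}\right) - -2230355 = \left(-4094 - 2 \left(\frac{1}{\left(-774\right) \left(- \frac{1}{1569}\right)}\right)^{2}\right) + 2230355 = \left(-4094 - 2 \left(\frac{1}{\frac{258}{523}}\right)^{2}\right) + 2230355 = \left(-4094 - 2 \left(\frac{523}{258}\right)^{2}\right) + 2230355 = \left(-4094 - \frac{273529}{33282}\right) + 2230355 = - \frac{136530037}{33282} + 2230355 = \frac{74094145073}{33282}$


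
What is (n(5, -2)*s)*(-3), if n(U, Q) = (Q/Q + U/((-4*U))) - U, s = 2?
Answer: 51/2 ≈ 25.500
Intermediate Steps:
n(U, Q) = 3/4 - U (n(U, Q) = (1 + U*(-1/(4*U))) - U = (1 - 1/4) - U = 3/4 - U)
(n(5, -2)*s)*(-3) = ((3/4 - 1*5)*2)*(-3) = ((3/4 - 5)*2)*(-3) = -17/4*2*(-3) = -17/2*(-3) = 51/2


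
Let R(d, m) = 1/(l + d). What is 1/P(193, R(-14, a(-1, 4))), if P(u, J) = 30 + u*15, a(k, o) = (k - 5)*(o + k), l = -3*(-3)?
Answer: 1/2925 ≈ 0.00034188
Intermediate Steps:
l = 9
a(k, o) = (-5 + k)*(k + o)
R(d, m) = 1/(9 + d)
P(u, J) = 30 + 15*u
1/P(193, R(-14, a(-1, 4))) = 1/(30 + 15*193) = 1/(30 + 2895) = 1/2925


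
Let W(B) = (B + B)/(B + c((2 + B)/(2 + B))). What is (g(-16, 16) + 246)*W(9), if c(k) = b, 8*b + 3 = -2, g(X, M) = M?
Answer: 37728/67 ≈ 563.10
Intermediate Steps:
b = -5/8 (b = -3/8 + (⅛)*(-2) = -3/8 - ¼ = -5/8 ≈ -0.62500)
c(k) = -5/8
W(B) = 2*B/(-5/8 + B) (W(B) = (B + B)/(B - 5/8) = (2*B)/(-5/8 + B) = 2*B/(-5/8 + B))
(g(-16, 16) + 246)*W(9) = (16 + 246)*(16*9/(-5 + 8*9)) = 262*(16*9/(-5 + 72)) = 262*(16*9/67) = 262*(16*9*(1/67)) = 262*(144/67) = 37728/67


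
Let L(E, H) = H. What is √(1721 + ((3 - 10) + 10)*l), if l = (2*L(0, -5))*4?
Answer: √1601 ≈ 40.013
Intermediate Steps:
l = -40 (l = (2*(-5))*4 = -10*4 = -40)
√(1721 + ((3 - 10) + 10)*l) = √(1721 + ((3 - 10) + 10)*(-40)) = √(1721 + (-7 + 10)*(-40)) = √(1721 + 3*(-40)) = √(1721 - 120) = √1601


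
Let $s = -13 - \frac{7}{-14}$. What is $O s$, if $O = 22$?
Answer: $-275$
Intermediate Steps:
$s = - \frac{25}{2}$ ($s = -13 - 7 \left(- \frac{1}{14}\right) = -13 - - \frac{1}{2} = -13 + \frac{1}{2} = - \frac{25}{2} \approx -12.5$)
$O s = 22 \left(- \frac{25}{2}\right) = -275$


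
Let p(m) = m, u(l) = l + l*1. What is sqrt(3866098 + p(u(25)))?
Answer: 6*sqrt(107393) ≈ 1966.3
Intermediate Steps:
u(l) = 2*l (u(l) = l + l = 2*l)
sqrt(3866098 + p(u(25))) = sqrt(3866098 + 2*25) = sqrt(3866098 + 50) = sqrt(3866148) = 6*sqrt(107393)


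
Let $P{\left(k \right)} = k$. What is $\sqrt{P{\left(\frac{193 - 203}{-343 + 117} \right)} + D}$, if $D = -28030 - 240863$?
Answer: $\frac{2 i \sqrt{858373538}}{113} \approx 518.55 i$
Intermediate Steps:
$D = -268893$
$\sqrt{P{\left(\frac{193 - 203}{-343 + 117} \right)} + D} = \sqrt{\frac{193 - 203}{-343 + 117} - 268893} = \sqrt{- \frac{10}{-226} - 268893} = \sqrt{\left(-10\right) \left(- \frac{1}{226}\right) - 268893} = \sqrt{\frac{5}{113} - 268893} = \sqrt{- \frac{30384904}{113}} = \frac{2 i \sqrt{858373538}}{113}$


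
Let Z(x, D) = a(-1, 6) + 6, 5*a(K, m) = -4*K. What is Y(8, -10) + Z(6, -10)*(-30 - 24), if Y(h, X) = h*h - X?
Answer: -1466/5 ≈ -293.20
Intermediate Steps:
a(K, m) = -4*K/5 (a(K, m) = (-4*K)/5 = -4*K/5)
Y(h, X) = h**2 - X
Z(x, D) = 34/5 (Z(x, D) = -4/5*(-1) + 6 = 4/5 + 6 = 34/5)
Y(8, -10) + Z(6, -10)*(-30 - 24) = (8**2 - 1*(-10)) + 34*(-30 - 24)/5 = (64 + 10) + (34/5)*(-54) = 74 - 1836/5 = -1466/5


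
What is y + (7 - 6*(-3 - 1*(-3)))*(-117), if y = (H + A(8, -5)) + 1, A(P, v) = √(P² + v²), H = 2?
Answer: -816 + √89 ≈ -806.57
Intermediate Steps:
y = 3 + √89 (y = (2 + √(8² + (-5)²)) + 1 = (2 + √(64 + 25)) + 1 = (2 + √89) + 1 = 3 + √89 ≈ 12.434)
y + (7 - 6*(-3 - 1*(-3)))*(-117) = (3 + √89) + (7 - 6*(-3 - 1*(-3)))*(-117) = (3 + √89) + (7 - 6*(-3 + 3))*(-117) = (3 + √89) + (7 - 6*0)*(-117) = (3 + √89) + (7 + 0)*(-117) = (3 + √89) + 7*(-117) = (3 + √89) - 819 = -816 + √89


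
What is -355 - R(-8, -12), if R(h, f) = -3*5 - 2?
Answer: -338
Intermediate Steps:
R(h, f) = -17 (R(h, f) = -15 - 2 = -17)
-355 - R(-8, -12) = -355 - 1*(-17) = -355 + 17 = -338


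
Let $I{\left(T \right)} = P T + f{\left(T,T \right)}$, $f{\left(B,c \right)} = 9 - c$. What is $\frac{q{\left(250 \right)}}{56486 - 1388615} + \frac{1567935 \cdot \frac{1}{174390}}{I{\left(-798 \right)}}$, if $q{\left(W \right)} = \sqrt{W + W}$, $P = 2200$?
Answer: $- \frac{34843}{6800407806} - \frac{10 \sqrt{5}}{1332129} \approx -2.1909 \cdot 10^{-5}$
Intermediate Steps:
$q{\left(W \right)} = \sqrt{2} \sqrt{W}$ ($q{\left(W \right)} = \sqrt{2 W} = \sqrt{2} \sqrt{W}$)
$I{\left(T \right)} = 9 + 2199 T$ ($I{\left(T \right)} = 2200 T - \left(-9 + T\right) = 9 + 2199 T$)
$\frac{q{\left(250 \right)}}{56486 - 1388615} + \frac{1567935 \cdot \frac{1}{174390}}{I{\left(-798 \right)}} = \frac{\sqrt{2} \sqrt{250}}{56486 - 1388615} + \frac{1567935 \cdot \frac{1}{174390}}{9 + 2199 \left(-798\right)} = \frac{\sqrt{2} \cdot 5 \sqrt{10}}{56486 - 1388615} + \frac{1567935 \cdot \frac{1}{174390}}{9 - 1754802} = \frac{10 \sqrt{5}}{-1332129} + \frac{104529}{11626 \left(-1754793\right)} = 10 \sqrt{5} \left(- \frac{1}{1332129}\right) + \frac{104529}{11626} \left(- \frac{1}{1754793}\right) = - \frac{10 \sqrt{5}}{1332129} - \frac{34843}{6800407806} = - \frac{34843}{6800407806} - \frac{10 \sqrt{5}}{1332129}$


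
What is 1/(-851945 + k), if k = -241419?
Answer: -1/1093364 ≈ -9.1461e-7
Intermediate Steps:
1/(-851945 + k) = 1/(-851945 - 241419) = 1/(-1093364) = -1/1093364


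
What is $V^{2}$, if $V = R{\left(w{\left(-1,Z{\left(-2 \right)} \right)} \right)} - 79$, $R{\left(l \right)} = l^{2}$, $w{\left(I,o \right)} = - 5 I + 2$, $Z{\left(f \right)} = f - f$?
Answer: $900$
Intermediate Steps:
$Z{\left(f \right)} = 0$
$w{\left(I,o \right)} = 2 - 5 I$
$V = -30$ ($V = \left(2 - -5\right)^{2} - 79 = \left(2 + 5\right)^{2} - 79 = 7^{2} - 79 = 49 - 79 = -30$)
$V^{2} = \left(-30\right)^{2} = 900$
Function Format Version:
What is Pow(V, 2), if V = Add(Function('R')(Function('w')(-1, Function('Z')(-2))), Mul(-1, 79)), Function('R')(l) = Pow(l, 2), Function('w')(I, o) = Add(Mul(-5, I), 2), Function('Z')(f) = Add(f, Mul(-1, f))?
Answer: 900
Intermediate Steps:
Function('Z')(f) = 0
Function('w')(I, o) = Add(2, Mul(-5, I))
V = -30 (V = Add(Pow(Add(2, Mul(-5, -1)), 2), Mul(-1, 79)) = Add(Pow(Add(2, 5), 2), -79) = Add(Pow(7, 2), -79) = Add(49, -79) = -30)
Pow(V, 2) = Pow(-30, 2) = 900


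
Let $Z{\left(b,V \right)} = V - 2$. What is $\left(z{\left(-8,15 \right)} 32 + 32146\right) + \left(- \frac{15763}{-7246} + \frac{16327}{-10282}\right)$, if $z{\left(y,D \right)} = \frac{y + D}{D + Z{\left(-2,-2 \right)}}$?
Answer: $\frac{6590502395431}{204884273} \approx 32167.0$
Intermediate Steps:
$Z{\left(b,V \right)} = -2 + V$
$z{\left(y,D \right)} = \frac{D + y}{-4 + D}$ ($z{\left(y,D \right)} = \frac{y + D}{D - 4} = \frac{D + y}{D - 4} = \frac{D + y}{-4 + D}$)
$\left(z{\left(-8,15 \right)} 32 + 32146\right) + \left(- \frac{15763}{-7246} + \frac{16327}{-10282}\right) = \left(\frac{15 - 8}{-4 + 15} \cdot 32 + 32146\right) + \left(- \frac{15763}{-7246} + \frac{16327}{-10282}\right) = \left(\frac{1}{11} \cdot 7 \cdot 32 + 32146\right) + \left(\left(-15763\right) \left(- \frac{1}{7246}\right) + 16327 \left(- \frac{1}{10282}\right)\right) = \left(\frac{1}{11} \cdot 7 \cdot 32 + 32146\right) + \left(\frac{15763}{7246} - \frac{16327}{10282}\right) = \left(\frac{7}{11} \cdot 32 + 32146\right) + \frac{10942431}{18625843} = \left(\frac{224}{11} + 32146\right) + \frac{10942431}{18625843} = \frac{353830}{11} + \frac{10942431}{18625843} = \frac{6590502395431}{204884273}$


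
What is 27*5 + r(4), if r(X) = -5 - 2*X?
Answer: 122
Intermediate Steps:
27*5 + r(4) = 27*5 + (-5 - 2*4) = 135 + (-5 - 8) = 135 - 13 = 122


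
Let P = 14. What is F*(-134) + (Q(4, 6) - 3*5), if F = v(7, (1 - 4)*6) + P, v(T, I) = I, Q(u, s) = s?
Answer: 527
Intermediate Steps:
F = -4 (F = (1 - 4)*6 + 14 = -3*6 + 14 = -18 + 14 = -4)
F*(-134) + (Q(4, 6) - 3*5) = -4*(-134) + (6 - 3*5) = 536 + (6 - 15) = 536 - 9 = 527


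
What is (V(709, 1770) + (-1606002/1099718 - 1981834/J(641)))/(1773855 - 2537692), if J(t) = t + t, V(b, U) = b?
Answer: 295485484473/269221697998103 ≈ 0.0010976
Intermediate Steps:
J(t) = 2*t
(V(709, 1770) + (-1606002/1099718 - 1981834/J(641)))/(1773855 - 2537692) = (709 + (-1606002/1099718 - 1981834/(2*641)))/(1773855 - 2537692) = (709 + (-1606002*1/1099718 - 1981834/1282))/(-763837) = (709 + (-803001/549859 - 1981834*1/1282))*(-1/763837) = (709 + (-803001/549859 - 990917/641))*(-1/763837) = (709 - 545379354344/352459619)*(-1/763837) = -295485484473/352459619*(-1/763837) = 295485484473/269221697998103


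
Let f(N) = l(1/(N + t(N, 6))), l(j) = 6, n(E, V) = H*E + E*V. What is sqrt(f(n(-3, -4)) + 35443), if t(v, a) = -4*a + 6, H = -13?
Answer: sqrt(35449) ≈ 188.28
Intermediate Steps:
t(v, a) = 6 - 4*a
n(E, V) = -13*E + E*V
f(N) = 6
sqrt(f(n(-3, -4)) + 35443) = sqrt(6 + 35443) = sqrt(35449)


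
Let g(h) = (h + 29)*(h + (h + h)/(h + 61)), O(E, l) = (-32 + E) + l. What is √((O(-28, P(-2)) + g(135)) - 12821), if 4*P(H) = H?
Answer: √1858946/14 ≈ 97.388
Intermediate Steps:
P(H) = H/4
O(E, l) = -32 + E + l
g(h) = (29 + h)*(h + 2*h/(61 + h)) (g(h) = (29 + h)*(h + (2*h)/(61 + h)) = (29 + h)*(h + 2*h/(61 + h)))
√((O(-28, P(-2)) + g(135)) - 12821) = √(((-32 - 28 + (¼)*(-2)) + 135*(1827 + 135² + 92*135)/(61 + 135)) - 12821) = √(((-32 - 28 - ½) + 135*(1827 + 18225 + 12420)/196) - 12821) = √((-121/2 + 135*(1/196)*32472) - 12821) = √((-121/2 + 1095930/49) - 12821) = √(2185931/98 - 12821) = √(929473/98) = √1858946/14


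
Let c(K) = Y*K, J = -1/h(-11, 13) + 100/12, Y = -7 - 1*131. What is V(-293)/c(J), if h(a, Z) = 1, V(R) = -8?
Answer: 2/253 ≈ 0.0079051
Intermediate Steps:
Y = -138 (Y = -7 - 131 = -138)
J = 22/3 (J = -1/1 + 100/12 = -1*1 + 100*(1/12) = -1 + 25/3 = 22/3 ≈ 7.3333)
c(K) = -138*K
V(-293)/c(J) = -8/((-138*22/3)) = -8/(-1012) = -8*(-1/1012) = 2/253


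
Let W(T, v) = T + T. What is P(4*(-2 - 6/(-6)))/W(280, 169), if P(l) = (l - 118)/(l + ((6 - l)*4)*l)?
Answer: 61/45920 ≈ 0.0013284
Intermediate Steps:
W(T, v) = 2*T
P(l) = (-118 + l)/(l + l*(24 - 4*l)) (P(l) = (-118 + l)/(l + (24 - 4*l)*l) = (-118 + l)/(l + l*(24 - 4*l)))
P(4*(-2 - 6/(-6)))/W(280, 169) = ((118 - 4*(-2 - 6/(-6)))/(((4*(-2 - 6/(-6))))*(-25 + 4*(4*(-2 - 6/(-6))))))/((2*280)) = ((118 - 4*(-2 - 6*(-1/6)))/(((4*(-2 - 6*(-1/6))))*(-25 + 4*(4*(-2 - 6*(-1/6))))))/560 = ((118 - 4*(-2 + 1))/(((4*(-2 + 1)))*(-25 + 4*(4*(-2 + 1)))))*(1/560) = ((118 - 4*(-1))/(((4*(-1)))*(-25 + 4*(4*(-1)))))*(1/560) = ((118 - 1*(-4))/((-4)*(-25 + 4*(-4))))*(1/560) = -(118 + 4)/(4*(-25 - 16))*(1/560) = -1/4*122/(-41)*(1/560) = -1/4*(-1/41)*122*(1/560) = (61/82)*(1/560) = 61/45920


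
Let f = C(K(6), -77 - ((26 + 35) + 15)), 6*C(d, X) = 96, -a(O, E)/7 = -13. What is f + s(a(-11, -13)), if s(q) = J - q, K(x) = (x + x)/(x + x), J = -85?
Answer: -160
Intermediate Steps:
a(O, E) = 91 (a(O, E) = -7*(-13) = 91)
K(x) = 1 (K(x) = (2*x)/((2*x)) = (2*x)*(1/(2*x)) = 1)
C(d, X) = 16 (C(d, X) = (⅙)*96 = 16)
s(q) = -85 - q
f = 16
f + s(a(-11, -13)) = 16 + (-85 - 1*91) = 16 + (-85 - 91) = 16 - 176 = -160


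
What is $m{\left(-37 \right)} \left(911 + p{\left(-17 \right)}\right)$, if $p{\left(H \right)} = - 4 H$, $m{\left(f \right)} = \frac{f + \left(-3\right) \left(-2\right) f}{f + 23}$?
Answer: $\frac{36223}{2} \approx 18112.0$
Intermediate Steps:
$m{\left(f \right)} = \frac{7 f}{23 + f}$ ($m{\left(f \right)} = \frac{f + 6 f}{23 + f} = \frac{7 f}{23 + f}$)
$m{\left(-37 \right)} \left(911 + p{\left(-17 \right)}\right) = 7 \left(-37\right) \frac{1}{23 - 37} \left(911 - -68\right) = 7 \left(-37\right) \frac{1}{-14} \left(911 + 68\right) = 7 \left(-37\right) \left(- \frac{1}{14}\right) 979 = \frac{37}{2} \cdot 979 = \frac{36223}{2}$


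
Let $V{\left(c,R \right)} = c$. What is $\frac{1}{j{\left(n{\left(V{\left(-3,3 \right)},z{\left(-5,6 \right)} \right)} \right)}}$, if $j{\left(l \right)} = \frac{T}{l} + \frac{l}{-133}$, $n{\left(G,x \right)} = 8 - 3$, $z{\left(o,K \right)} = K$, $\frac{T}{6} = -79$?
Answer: $- \frac{665}{63067} \approx -0.010544$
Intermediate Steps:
$T = -474$ ($T = 6 \left(-79\right) = -474$)
$n{\left(G,x \right)} = 5$ ($n{\left(G,x \right)} = 8 - 3 = 5$)
$j{\left(l \right)} = - \frac{474}{l} - \frac{l}{133}$ ($j{\left(l \right)} = - \frac{474}{l} + \frac{l}{-133} = - \frac{474}{l} + l \left(- \frac{1}{133}\right) = - \frac{474}{l} - \frac{l}{133}$)
$\frac{1}{j{\left(n{\left(V{\left(-3,3 \right)},z{\left(-5,6 \right)} \right)} \right)}} = \frac{1}{- \frac{474}{5} - \frac{5}{133}} = \frac{1}{- \frac{63067}{665}} = - \frac{665}{63067}$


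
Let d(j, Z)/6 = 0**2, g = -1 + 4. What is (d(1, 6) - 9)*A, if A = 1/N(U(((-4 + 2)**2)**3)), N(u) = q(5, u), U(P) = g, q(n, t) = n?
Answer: -9/5 ≈ -1.8000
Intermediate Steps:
g = 3
d(j, Z) = 0 (d(j, Z) = 6*0**2 = 6*0 = 0)
U(P) = 3
N(u) = 5
A = 1/5 ≈ 0.20000
(d(1, 6) - 9)*A = (0 - 9)*(1/5) = -9*1/5 = -9/5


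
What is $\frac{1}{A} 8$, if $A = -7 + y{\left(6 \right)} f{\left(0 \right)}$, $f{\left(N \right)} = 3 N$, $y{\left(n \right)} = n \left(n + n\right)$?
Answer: $- \frac{8}{7} \approx -1.1429$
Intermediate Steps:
$y{\left(n \right)} = 2 n^{2}$ ($y{\left(n \right)} = n 2 n = 2 n^{2}$)
$A = -7$ ($A = -7 + 2 \cdot 6^{2} \cdot 3 \cdot 0 = -7 + 2 \cdot 36 \cdot 0 = -7 + 72 \cdot 0 = -7 + 0 = -7$)
$\frac{1}{A} 8 = \frac{1}{-7} \cdot 8 = \left(- \frac{1}{7}\right) 8 = - \frac{8}{7}$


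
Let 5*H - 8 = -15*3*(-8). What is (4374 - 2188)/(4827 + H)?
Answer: 10930/24503 ≈ 0.44607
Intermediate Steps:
H = 368/5 (H = 8/5 + (-15*3*(-8))/5 = 8/5 + (-45*(-8))/5 = 8/5 + (⅕)*360 = 8/5 + 72 = 368/5 ≈ 73.600)
(4374 - 2188)/(4827 + H) = (4374 - 2188)/(4827 + 368/5) = 2186/(24503/5) = 2186*(5/24503) = 10930/24503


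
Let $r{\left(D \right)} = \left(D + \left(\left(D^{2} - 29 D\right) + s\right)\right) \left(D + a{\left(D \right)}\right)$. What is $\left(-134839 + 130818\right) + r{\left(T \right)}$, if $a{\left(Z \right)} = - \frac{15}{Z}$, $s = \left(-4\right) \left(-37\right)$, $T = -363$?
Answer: $- \frac{6240399899}{121} \approx -5.1574 \cdot 10^{7}$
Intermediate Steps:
$s = 148$
$r{\left(D \right)} = \left(D - \frac{15}{D}\right) \left(148 + D^{2} - 28 D\right)$ ($r{\left(D \right)} = \left(D + \left(\left(D^{2} - 29 D\right) + 148\right)\right) \left(D - \frac{15}{D}\right) = \left(D + \left(148 + D^{2} - 29 D\right)\right) \left(D - \frac{15}{D}\right) = \left(148 + D^{2} - 28 D\right) \left(D - \frac{15}{D}\right) = \left(D - \frac{15}{D}\right) \left(148 + D^{2} - 28 D\right)$)
$\left(-134839 + 130818\right) + r{\left(T \right)} = \left(-134839 + 130818\right) + \left(420 + \left(-363\right)^{3} - \frac{2220}{-363} - 28 \left(-363\right)^{2} + 133 \left(-363\right)\right) = -4021 - \frac{6239913358}{121} = - \frac{6240399899}{121}$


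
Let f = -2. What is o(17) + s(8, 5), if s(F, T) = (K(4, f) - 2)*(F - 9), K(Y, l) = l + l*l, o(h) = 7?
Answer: 7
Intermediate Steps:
K(Y, l) = l + l²
s(F, T) = 0 (s(F, T) = (-2*(1 - 2) - 2)*(F - 9) = (-2*(-1) - 2)*(-9 + F) = (2 - 2)*(-9 + F) = 0*(-9 + F) = 0)
o(17) + s(8, 5) = 7 + 0 = 7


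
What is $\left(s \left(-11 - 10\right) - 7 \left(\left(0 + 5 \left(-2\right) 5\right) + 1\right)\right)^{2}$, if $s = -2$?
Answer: $148225$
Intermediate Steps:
$\left(s \left(-11 - 10\right) - 7 \left(\left(0 + 5 \left(-2\right) 5\right) + 1\right)\right)^{2} = \left(- 2 \left(-11 - 10\right) - 7 \left(\left(0 + 5 \left(-2\right) 5\right) + 1\right)\right)^{2} = \left(\left(-2\right) \left(-21\right) - 7 \left(\left(0 - 50\right) + 1\right)\right)^{2} = \left(42 - 7 \left(\left(0 - 50\right) + 1\right)\right)^{2} = \left(42 - 7 \left(-50 + 1\right)\right)^{2} = \left(42 - -343\right)^{2} = \left(42 + 343\right)^{2} = 385^{2} = 148225$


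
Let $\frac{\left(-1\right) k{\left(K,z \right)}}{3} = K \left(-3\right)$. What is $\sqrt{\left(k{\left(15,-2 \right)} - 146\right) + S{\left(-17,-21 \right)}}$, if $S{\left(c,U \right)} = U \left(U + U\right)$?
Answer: $\sqrt{871} \approx 29.513$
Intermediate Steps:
$S{\left(c,U \right)} = 2 U^{2}$ ($S{\left(c,U \right)} = U 2 U = 2 U^{2}$)
$k{\left(K,z \right)} = 9 K$ ($k{\left(K,z \right)} = - 3 K \left(-3\right) = - 3 \left(- 3 K\right) = 9 K$)
$\sqrt{\left(k{\left(15,-2 \right)} - 146\right) + S{\left(-17,-21 \right)}} = \sqrt{\left(9 \cdot 15 - 146\right) + 2 \left(-21\right)^{2}} = \sqrt{\left(135 - 146\right) + 2 \cdot 441} = \sqrt{-11 + 882} = \sqrt{871}$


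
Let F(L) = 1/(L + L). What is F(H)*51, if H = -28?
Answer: -51/56 ≈ -0.91071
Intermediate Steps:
F(L) = 1/(2*L)
F(H)*51 = ((1/2)/(-28))*51 = ((1/2)*(-1/28))*51 = -1/56*51 = -51/56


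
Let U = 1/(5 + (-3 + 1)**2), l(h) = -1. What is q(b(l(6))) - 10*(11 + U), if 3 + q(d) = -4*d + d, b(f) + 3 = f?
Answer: -919/9 ≈ -102.11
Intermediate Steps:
b(f) = -3 + f
q(d) = -3 - 3*d (q(d) = -3 + (-4*d + d) = -3 - 3*d)
U = 1/9 (U = 1/(5 + (-2)**2) = 1/(5 + 4) = 1/9 ≈ 0.11111)
q(b(l(6))) - 10*(11 + U) = (-3 - 3*(-3 - 1)) - 10*(11 + 1/9) = (-3 - 3*(-4)) - 10*100/9 = (-3 + 12) - 1000/9 = 9 - 1000/9 = -919/9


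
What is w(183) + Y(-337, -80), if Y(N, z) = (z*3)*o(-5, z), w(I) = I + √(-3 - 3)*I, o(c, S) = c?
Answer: 1383 + 183*I*√6 ≈ 1383.0 + 448.26*I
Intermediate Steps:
w(I) = I + I*I*√6 (w(I) = I + √(-6)*I = I + (I*√6)*I = I + I*I*√6)
Y(N, z) = -15*z (Y(N, z) = (z*3)*(-5) = (3*z)*(-5) = -15*z)
w(183) + Y(-337, -80) = 183*(1 + I*√6) - 15*(-80) = (183 + 183*I*√6) + 1200 = 1383 + 183*I*√6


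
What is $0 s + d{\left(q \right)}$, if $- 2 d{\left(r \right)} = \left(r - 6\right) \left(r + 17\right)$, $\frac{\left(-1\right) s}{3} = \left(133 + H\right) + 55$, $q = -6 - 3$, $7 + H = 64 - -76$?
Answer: $60$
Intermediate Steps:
$H = 133$ ($H = -7 + \left(64 - -76\right) = -7 + \left(64 + 76\right) = -7 + 140 = 133$)
$q = -9$
$s = -963$ ($s = - 3 \left(\left(133 + 133\right) + 55\right) = - 3 \left(266 + 55\right) = \left(-3\right) 321 = -963$)
$d{\left(r \right)} = - \frac{\left(-6 + r\right) \left(17 + r\right)}{2}$ ($d{\left(r \right)} = - \frac{\left(r - 6\right) \left(r + 17\right)}{2} = - \frac{\left(-6 + r\right) \left(17 + r\right)}{2}$)
$0 s + d{\left(q \right)} = 0 \left(-963\right) - \left(- \frac{201}{2} + \frac{81}{2}\right) = 0 + \left(51 + \frac{99}{2} - \frac{81}{2}\right) = 0 + 60 = 60$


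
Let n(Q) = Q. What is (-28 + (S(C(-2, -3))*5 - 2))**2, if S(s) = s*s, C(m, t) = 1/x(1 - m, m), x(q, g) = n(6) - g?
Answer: 3667225/4096 ≈ 895.32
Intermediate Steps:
x(q, g) = 6 - g
C(m, t) = 1/(6 - m)
S(s) = s**2
(-28 + (S(C(-2, -3))*5 - 2))**2 = (-28 + ((-1/(-6 - 2))**2*5 - 2))**2 = (-28 + ((-1/(-8))**2*5 - 2))**2 = (-28 + ((-1*(-1/8))**2*5 - 2))**2 = (-28 + ((1/8)**2*5 - 2))**2 = (-28 + ((1/64)*5 - 2))**2 = (-28 + (5/64 - 2))**2 = (-28 - 123/64)**2 = (-1915/64)**2 = 3667225/4096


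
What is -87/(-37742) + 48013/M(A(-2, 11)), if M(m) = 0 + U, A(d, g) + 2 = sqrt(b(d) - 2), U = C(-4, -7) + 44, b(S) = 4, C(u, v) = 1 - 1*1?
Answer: 906055237/830324 ≈ 1091.2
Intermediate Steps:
C(u, v) = 0 (C(u, v) = 1 - 1 = 0)
U = 44 (U = 0 + 44 = 44)
A(d, g) = -2 + sqrt(2) (A(d, g) = -2 + sqrt(4 - 2) = -2 + sqrt(2))
M(m) = 44 (M(m) = 0 + 44 = 44)
-87/(-37742) + 48013/M(A(-2, 11)) = -87/(-37742) + 48013/44 = -87*(-1/37742) + 48013*(1/44) = 87/37742 + 48013/44 = 906055237/830324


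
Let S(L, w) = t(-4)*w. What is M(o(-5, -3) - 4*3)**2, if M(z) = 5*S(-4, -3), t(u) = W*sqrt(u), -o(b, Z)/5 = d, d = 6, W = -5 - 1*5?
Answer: -90000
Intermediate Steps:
W = -10 (W = -5 - 5 = -10)
o(b, Z) = -30 (o(b, Z) = -5*6 = -30)
t(u) = -10*sqrt(u)
S(L, w) = -20*I*w (S(L, w) = (-20*I)*w = -20*I*w)
M(z) = 300*I (M(z) = 5*(-20*I*(-3)) = 5*(60*I) = 300*I)
M(o(-5, -3) - 4*3)**2 = (300*I)**2 = -90000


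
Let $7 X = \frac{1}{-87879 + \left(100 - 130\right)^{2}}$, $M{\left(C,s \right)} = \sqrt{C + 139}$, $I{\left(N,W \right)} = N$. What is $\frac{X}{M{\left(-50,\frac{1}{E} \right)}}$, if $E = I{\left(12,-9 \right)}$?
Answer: $- \frac{\sqrt{89}}{54187917} \approx -1.741 \cdot 10^{-7}$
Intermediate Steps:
$E = 12$
$M{\left(C,s \right)} = \sqrt{139 + C}$
$X = - \frac{1}{608853}$ ($X = \frac{1}{7 \left(-87879 + \left(100 - 130\right)^{2}\right)} = \frac{1}{7 \left(-87879 + \left(-30\right)^{2}\right)} = \frac{1}{7 \left(-87879 + 900\right)} = \frac{1}{7 \left(-86979\right)} = \frac{1}{7} \left(- \frac{1}{86979}\right) = - \frac{1}{608853} \approx -1.6424 \cdot 10^{-6}$)
$\frac{X}{M{\left(-50,\frac{1}{E} \right)}} = - \frac{1}{608853 \sqrt{139 - 50}} = - \frac{1}{608853 \sqrt{89}} = - \frac{\frac{1}{89} \sqrt{89}}{608853} = - \frac{\sqrt{89}}{54187917}$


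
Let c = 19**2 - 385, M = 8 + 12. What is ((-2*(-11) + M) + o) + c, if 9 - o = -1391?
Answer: 1418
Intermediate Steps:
o = 1400 (o = 9 - 1*(-1391) = 9 + 1391 = 1400)
M = 20
c = -24 (c = 361 - 385 = -24)
((-2*(-11) + M) + o) + c = ((-2*(-11) + 20) + 1400) - 24 = ((22 + 20) + 1400) - 24 = (42 + 1400) - 24 = 1442 - 24 = 1418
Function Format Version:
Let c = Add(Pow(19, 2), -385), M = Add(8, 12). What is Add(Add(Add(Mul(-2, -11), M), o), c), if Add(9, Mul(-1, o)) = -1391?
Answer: 1418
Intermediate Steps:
o = 1400 (o = Add(9, Mul(-1, -1391)) = Add(9, 1391) = 1400)
M = 20
c = -24 (c = Add(361, -385) = -24)
Add(Add(Add(Mul(-2, -11), M), o), c) = Add(Add(Add(Mul(-2, -11), 20), 1400), -24) = Add(Add(Add(22, 20), 1400), -24) = Add(Add(42, 1400), -24) = Add(1442, -24) = 1418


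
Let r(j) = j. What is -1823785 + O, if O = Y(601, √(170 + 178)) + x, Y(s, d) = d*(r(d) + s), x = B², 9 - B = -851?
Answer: -1083837 + 1202*√87 ≈ -1.0726e+6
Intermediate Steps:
B = 860 (B = 9 - 1*(-851) = 9 + 851 = 860)
x = 739600 (x = 860² = 739600)
Y(s, d) = d*(d + s)
O = 739600 + 2*√87*(601 + 2*√87) (O = √(170 + 178)*(√(170 + 178) + 601) + 739600 = √348*(√348 + 601) + 739600 = (2*√87)*(2*√87 + 601) + 739600 = (2*√87)*(601 + 2*√87) + 739600 = 2*√87*(601 + 2*√87) + 739600 = 739600 + 2*√87*(601 + 2*√87) ≈ 7.5116e+5)
-1823785 + O = -1823785 + (739948 + 1202*√87) = -1083837 + 1202*√87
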